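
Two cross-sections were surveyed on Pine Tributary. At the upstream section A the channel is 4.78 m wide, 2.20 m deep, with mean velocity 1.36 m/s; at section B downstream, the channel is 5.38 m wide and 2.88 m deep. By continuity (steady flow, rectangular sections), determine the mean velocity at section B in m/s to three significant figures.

Q = A₁V₁ = (4.78×2.20) × 1.36 = 14.30 m³/s
A₂ = 5.38 × 2.88 = 15.49 m²
V₂ = Q/A₂ = 14.30/15.49 = 0.9230 m/s

0.923 m/s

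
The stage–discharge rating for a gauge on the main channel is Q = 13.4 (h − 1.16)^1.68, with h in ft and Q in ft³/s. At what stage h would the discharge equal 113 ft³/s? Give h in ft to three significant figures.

4.72 ft

h − h₀ = (Q/C)^(1/b) = (113/13.4)^(1/1.68) = 3.558 ft
h = 1.16 + 3.558 = 4.718 ft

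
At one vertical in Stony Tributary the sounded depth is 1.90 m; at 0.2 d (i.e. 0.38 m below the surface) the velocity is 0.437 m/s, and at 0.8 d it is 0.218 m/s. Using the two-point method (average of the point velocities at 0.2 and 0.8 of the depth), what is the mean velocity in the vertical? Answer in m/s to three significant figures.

v̄ = (0.437 + 0.218) / 2 = 0.3275 m/s

0.328 m/s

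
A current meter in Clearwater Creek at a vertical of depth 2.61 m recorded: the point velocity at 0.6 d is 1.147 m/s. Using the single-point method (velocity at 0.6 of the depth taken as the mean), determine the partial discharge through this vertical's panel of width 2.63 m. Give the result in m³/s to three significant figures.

v̄ = v₀.₆ = 1.147 m/s
q = v̄ × d × w = 1.147 × 2.61 × 2.63 = 7.873 m³/s

7.87 m³/s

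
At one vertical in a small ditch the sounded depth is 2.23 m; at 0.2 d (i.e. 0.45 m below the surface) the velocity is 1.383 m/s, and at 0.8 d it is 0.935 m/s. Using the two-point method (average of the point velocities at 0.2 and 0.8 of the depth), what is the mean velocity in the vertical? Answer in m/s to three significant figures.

1.16 m/s

v̄ = (1.383 + 0.935) / 2 = 1.159 m/s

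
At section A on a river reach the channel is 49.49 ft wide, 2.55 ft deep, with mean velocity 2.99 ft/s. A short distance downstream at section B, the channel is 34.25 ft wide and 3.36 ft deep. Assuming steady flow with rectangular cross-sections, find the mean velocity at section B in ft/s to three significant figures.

3.28 ft/s

Q = A₁V₁ = (49.49×2.55) × 2.99 = 377.3 ft³/s
A₂ = 34.25 × 3.36 = 115.1 ft²
V₂ = Q/A₂ = 377.3/115.1 = 3.279 ft/s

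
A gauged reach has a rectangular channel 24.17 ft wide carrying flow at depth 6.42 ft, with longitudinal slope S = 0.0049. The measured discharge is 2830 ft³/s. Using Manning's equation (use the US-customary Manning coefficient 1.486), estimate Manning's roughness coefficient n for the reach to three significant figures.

A = b·y = 24.17 × 6.42 = 155.2 ft²
P = b + 2y = 24.17 + 2×6.42 = 37.01 ft
R = A/P = 155.2/37.01 = 4.193 ft
n = (1.486/Q)·A·R^(2/3)·S^(1/2) = (1.486/2830) × 155.2 × 2.600 × 0.07000 = 0.01483

0.0148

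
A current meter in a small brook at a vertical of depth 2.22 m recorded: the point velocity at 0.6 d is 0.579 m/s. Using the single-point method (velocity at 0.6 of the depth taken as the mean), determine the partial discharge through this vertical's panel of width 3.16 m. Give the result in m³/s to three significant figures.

v̄ = v₀.₆ = 0.579 m/s
q = v̄ × d × w = 0.5790 × 2.22 × 3.16 = 4.062 m³/s

4.06 m³/s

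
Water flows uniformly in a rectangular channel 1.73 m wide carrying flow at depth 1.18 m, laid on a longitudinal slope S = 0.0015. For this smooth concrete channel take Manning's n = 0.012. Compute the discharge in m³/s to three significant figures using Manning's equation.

4.15 m³/s

A = b·y = 1.73 × 1.18 = 2.041 m²
P = b + 2y = 1.73 + 2×1.18 = 4.090 m
R = A/P = 2.041/4.090 = 0.4991 m
Q = (1/n)·A·R^(2/3)·S^(1/2) = (1/0.012) × 2.041 × 0.4991^(2/3) × 0.0015^(1/2) = 4.146 m³/s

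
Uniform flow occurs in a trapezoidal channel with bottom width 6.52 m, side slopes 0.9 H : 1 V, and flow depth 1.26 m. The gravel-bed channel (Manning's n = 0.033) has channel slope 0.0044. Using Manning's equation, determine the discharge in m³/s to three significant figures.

A = (b + z·y)·y = (6.52 + 0.9×1.26)×1.26 = 9.644 m²
P = b + 2y√(1+z²) = 6.52 + 2×1.26×√(1+0.9²) = 9.910 m
R = A/P = 9.644/9.910 = 0.9731 m
Q = (1/n)·A·R^(2/3)·S^(1/2) = (1/0.033) × 9.644 × 0.9731^(2/3) × 0.0044^(1/2) = 19.04 m³/s

19.0 m³/s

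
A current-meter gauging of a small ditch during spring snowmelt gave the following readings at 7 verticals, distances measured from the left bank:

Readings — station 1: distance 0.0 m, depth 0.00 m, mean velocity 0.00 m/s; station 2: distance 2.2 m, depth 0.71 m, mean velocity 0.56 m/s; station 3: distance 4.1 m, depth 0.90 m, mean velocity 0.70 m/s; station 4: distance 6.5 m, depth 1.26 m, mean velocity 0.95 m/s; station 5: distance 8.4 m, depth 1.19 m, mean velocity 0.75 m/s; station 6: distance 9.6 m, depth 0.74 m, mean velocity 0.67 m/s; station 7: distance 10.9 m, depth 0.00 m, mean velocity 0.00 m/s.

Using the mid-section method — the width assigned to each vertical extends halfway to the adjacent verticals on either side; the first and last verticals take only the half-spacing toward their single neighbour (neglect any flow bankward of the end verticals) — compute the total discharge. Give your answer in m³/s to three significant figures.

w_2 = (4.1 − 0.0)/2 = 2.05 m; q_2 = 0.56 × 0.71 × 2.05 = 0.8151 m³/s
w_3 = (6.5 − 2.2)/2 = 2.15 m; q_3 = 0.70 × 0.90 × 2.15 = 1.355 m³/s
w_4 = (8.4 − 4.1)/2 = 2.15 m; q_4 = 0.95 × 1.26 × 2.15 = 2.574 m³/s
w_5 = (9.6 − 6.5)/2 = 1.55 m; q_5 = 0.75 × 1.19 × 1.55 = 1.383 m³/s
w_6 = (10.9 − 8.4)/2 = 1.25 m; q_6 = 0.67 × 0.74 × 1.25 = 0.6198 m³/s
Stations 1, 7 contribute zero (depth or velocity is 0).
Q = Σ qᵢ = 6.746 m³/s

6.75 m³/s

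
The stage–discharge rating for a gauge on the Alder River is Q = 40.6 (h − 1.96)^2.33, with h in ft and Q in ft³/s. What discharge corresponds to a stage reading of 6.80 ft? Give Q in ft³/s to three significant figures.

Q = 40.6 × (6.80 − 1.96)^2.33 = 40.6 × 4.84^2.33 = 1600 ft³/s

1600 ft³/s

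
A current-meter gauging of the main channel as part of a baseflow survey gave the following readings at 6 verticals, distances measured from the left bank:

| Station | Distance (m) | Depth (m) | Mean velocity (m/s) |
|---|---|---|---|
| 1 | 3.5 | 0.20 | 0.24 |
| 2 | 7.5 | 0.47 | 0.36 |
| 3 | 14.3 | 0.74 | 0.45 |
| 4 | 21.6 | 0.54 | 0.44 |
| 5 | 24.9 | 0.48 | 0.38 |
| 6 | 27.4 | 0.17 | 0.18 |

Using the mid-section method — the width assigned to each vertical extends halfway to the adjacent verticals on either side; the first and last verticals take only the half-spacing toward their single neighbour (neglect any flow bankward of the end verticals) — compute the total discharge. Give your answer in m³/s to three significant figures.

5.18 m³/s

w_1 = (7.5 − 3.5)/2 = 2 m; q_1 = 0.24 × 0.20 × 2 = 0.09600 m³/s
w_2 = (14.3 − 3.5)/2 = 5.4 m; q_2 = 0.36 × 0.47 × 5.4 = 0.9137 m³/s
w_3 = (21.6 − 7.5)/2 = 7.05 m; q_3 = 0.45 × 0.74 × 7.05 = 2.348 m³/s
w_4 = (24.9 − 14.3)/2 = 5.3 m; q_4 = 0.44 × 0.54 × 5.3 = 1.259 m³/s
w_5 = (27.4 − 21.6)/2 = 2.9 m; q_5 = 0.38 × 0.48 × 2.9 = 0.5290 m³/s
w_6 = (27.4 − 24.9)/2 = 1.25 m; q_6 = 0.18 × 0.17 × 1.25 = 0.03825 m³/s
Q = Σ qᵢ = 5.184 m³/s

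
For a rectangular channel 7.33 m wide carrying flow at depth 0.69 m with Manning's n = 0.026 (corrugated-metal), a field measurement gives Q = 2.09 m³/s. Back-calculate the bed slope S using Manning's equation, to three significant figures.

A = b·y = 7.33 × 0.69 = 5.058 m²
P = b + 2y = 7.33 + 2×0.69 = 8.710 m
R = A/P = 5.058/8.710 = 0.5807 m
S = (Q·n / (1·A·R^(2/3)))² = (2.09×0.026 / (1×5.058×0.6960))² = 0.0002383

0.000238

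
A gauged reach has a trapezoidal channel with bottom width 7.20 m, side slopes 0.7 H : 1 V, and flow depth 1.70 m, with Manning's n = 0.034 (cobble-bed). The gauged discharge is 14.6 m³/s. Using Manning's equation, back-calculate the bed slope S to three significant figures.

0.000893

A = (b + z·y)·y = (7.20 + 0.7×1.70)×1.70 = 14.26 m²
P = b + 2y√(1+z²) = 7.20 + 2×1.70×√(1+0.7²) = 11.35 m
R = A/P = 14.26/11.35 = 1.257 m
S = (Q·n / (1·A·R^(2/3)))² = (14.6×0.034 / (1×14.26×1.164))² = 0.0008932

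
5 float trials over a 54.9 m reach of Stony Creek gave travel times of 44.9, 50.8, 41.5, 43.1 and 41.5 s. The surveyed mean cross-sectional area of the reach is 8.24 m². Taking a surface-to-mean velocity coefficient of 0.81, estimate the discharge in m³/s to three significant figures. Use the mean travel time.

8.26 m³/s

t̄ = (44.9 + 50.8 + 41.5 + 43.1 + 41.5) / 5 = 44.36 s
v_surface = L / t̄ = 54.9 / 44.36 = 1.238 m/s
v_mean = 0.81 × 1.238 = 1.002 m/s
Q = A × v_mean = 8.24 × 1.002 = 8.260 m³/s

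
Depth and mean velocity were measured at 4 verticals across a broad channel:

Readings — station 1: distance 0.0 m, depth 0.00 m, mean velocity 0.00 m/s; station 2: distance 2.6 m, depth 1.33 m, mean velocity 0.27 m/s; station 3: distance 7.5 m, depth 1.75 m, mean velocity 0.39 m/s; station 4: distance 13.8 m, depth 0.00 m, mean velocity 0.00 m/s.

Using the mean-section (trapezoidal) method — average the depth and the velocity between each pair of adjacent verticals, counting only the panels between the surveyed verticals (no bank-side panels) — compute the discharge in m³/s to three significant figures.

Panel 1-2: Δb = 2.6 m, d̄ = (0.00+1.33)/2 = 0.665, v̄ = (0.00+0.27)/2 = 0.135 → q = 2.6×0.665×0.135 = 0.2334 m³/s
Panel 2-3: Δb = 4.9 m, d̄ = (1.33+1.75)/2 = 1.54, v̄ = (0.27+0.39)/2 = 0.33 → q = 4.9×1.54×0.33 = 2.490 m³/s
Panel 3-4: Δb = 6.3 m, d̄ = (1.75+0.00)/2 = 0.875, v̄ = (0.39+0.00)/2 = 0.195 → q = 6.3×0.875×0.195 = 1.075 m³/s
Q = Σ q = 3.799 m³/s

3.80 m³/s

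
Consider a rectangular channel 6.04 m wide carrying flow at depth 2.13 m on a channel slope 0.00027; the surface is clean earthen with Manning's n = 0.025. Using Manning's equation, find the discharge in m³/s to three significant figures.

9.81 m³/s

A = b·y = 6.04 × 2.13 = 12.87 m²
P = b + 2y = 6.04 + 2×2.13 = 10.30 m
R = A/P = 12.87/10.30 = 1.249 m
Q = (1/n)·A·R^(2/3)·S^(1/2) = (1/0.025) × 12.87 × 1.249^(2/3) × 0.00027^(1/2) = 9.807 m³/s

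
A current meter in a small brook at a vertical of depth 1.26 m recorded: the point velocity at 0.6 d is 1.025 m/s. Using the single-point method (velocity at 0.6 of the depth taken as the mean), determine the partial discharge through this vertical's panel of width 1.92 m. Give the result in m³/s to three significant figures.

v̄ = v₀.₆ = 1.025 m/s
q = v̄ × d × w = 1.025 × 1.26 × 1.92 = 2.480 m³/s

2.48 m³/s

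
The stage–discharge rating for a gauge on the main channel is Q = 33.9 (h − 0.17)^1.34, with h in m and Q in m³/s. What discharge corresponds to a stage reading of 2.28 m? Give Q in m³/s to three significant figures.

92.2 m³/s

Q = 33.9 × (2.28 − 0.17)^1.34 = 33.9 × 2.11^1.34 = 92.20 m³/s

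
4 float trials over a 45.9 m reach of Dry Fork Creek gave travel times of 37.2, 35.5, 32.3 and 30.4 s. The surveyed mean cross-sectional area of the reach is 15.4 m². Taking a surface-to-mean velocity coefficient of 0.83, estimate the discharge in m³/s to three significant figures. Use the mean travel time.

t̄ = (37.2 + 35.5 + 32.3 + 30.4) / 4 = 33.85 s
v_surface = L / t̄ = 45.9 / 33.85 = 1.356 m/s
v_mean = 0.83 × 1.356 = 1.125 m/s
Q = A × v_mean = 15.4 × 1.125 = 17.33 m³/s

17.3 m³/s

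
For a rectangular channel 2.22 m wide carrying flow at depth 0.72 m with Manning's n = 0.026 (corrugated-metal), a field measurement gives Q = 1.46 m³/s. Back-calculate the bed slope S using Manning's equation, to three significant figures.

A = b·y = 2.22 × 0.72 = 1.598 m²
P = b + 2y = 2.22 + 2×0.72 = 3.660 m
R = A/P = 1.598/3.660 = 0.4367 m
S = (Q·n / (1·A·R^(2/3)))² = (1.46×0.026 / (1×1.598×0.5756))² = 0.001702

0.00170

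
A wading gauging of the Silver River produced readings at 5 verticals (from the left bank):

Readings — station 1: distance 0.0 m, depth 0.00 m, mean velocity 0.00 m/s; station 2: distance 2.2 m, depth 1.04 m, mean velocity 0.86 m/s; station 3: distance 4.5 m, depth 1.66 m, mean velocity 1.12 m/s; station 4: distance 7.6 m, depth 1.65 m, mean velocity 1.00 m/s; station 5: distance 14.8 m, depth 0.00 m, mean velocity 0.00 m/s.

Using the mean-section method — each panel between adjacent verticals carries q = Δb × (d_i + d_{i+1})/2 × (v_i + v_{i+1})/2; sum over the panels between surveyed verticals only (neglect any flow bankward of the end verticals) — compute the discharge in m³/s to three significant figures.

Panel 1-2: Δb = 2.2 m, d̄ = (0.00+1.04)/2 = 0.52, v̄ = (0.00+0.86)/2 = 0.43 → q = 2.2×0.52×0.43 = 0.4919 m³/s
Panel 2-3: Δb = 2.3 m, d̄ = (1.04+1.66)/2 = 1.35, v̄ = (0.86+1.12)/2 = 0.99 → q = 2.3×1.35×0.99 = 3.074 m³/s
Panel 3-4: Δb = 3.1 m, d̄ = (1.66+1.65)/2 = 1.655, v̄ = (1.12+1.00)/2 = 1.06 → q = 3.1×1.655×1.06 = 5.438 m³/s
Panel 4-5: Δb = 7.2 m, d̄ = (1.65+0.00)/2 = 0.825, v̄ = (1.00+0.00)/2 = 0.5 → q = 7.2×0.825×0.5 = 2.970 m³/s
Q = Σ q = 11.97 m³/s

12.0 m³/s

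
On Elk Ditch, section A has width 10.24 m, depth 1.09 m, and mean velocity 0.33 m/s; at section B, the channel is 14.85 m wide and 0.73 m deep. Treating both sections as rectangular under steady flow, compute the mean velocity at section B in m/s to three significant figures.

Q = A₁V₁ = (10.24×1.09) × 0.33 = 3.683 m³/s
A₂ = 14.85 × 0.73 = 10.84 m²
V₂ = Q/A₂ = 3.683/10.84 = 0.3398 m/s

0.340 m/s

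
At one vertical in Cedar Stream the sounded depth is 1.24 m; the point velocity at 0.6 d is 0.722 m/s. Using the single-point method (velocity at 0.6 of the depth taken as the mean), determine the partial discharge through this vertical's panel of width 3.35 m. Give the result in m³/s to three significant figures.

v̄ = v₀.₆ = 0.722 m/s
q = v̄ × d × w = 0.7220 × 1.24 × 3.35 = 2.999 m³/s

3.00 m³/s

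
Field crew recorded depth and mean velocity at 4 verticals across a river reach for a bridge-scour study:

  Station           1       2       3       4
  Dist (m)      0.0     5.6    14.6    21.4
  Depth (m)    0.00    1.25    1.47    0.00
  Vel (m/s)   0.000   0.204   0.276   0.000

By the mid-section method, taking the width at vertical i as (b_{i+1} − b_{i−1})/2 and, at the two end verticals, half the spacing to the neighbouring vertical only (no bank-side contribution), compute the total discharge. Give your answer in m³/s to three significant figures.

5.07 m³/s

w_2 = (14.6 − 0.0)/2 = 7.3 m; q_2 = 0.204 × 1.25 × 7.3 = 1.862 m³/s
w_3 = (21.4 − 5.6)/2 = 7.9 m; q_3 = 0.276 × 1.47 × 7.9 = 3.205 m³/s
Stations 1, 4 contribute zero (depth or velocity is 0).
Q = Σ qᵢ = 5.067 m³/s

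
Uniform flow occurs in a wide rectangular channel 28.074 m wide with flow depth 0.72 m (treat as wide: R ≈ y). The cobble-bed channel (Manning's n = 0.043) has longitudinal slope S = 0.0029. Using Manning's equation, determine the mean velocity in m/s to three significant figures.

1.01 m/s

A = b·y = 28.074 × 0.72 = 20.21 m²
Wide channel: R ≈ y = 0.72 m
Q = (1/n)·A·R^(2/3)·S^(1/2) = (1/0.043) × 20.21 × 0.7200^(2/3) × 0.0029^(1/2) = 20.34 m³/s
V = Q/A = 20.34/20.21 = 1.006 m/s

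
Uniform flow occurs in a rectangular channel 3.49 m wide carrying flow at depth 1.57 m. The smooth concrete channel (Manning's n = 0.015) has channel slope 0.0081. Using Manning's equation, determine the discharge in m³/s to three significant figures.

A = b·y = 3.49 × 1.57 = 5.479 m²
P = b + 2y = 3.49 + 2×1.57 = 6.630 m
R = A/P = 5.479/6.630 = 0.8264 m
Q = (1/n)·A·R^(2/3)·S^(1/2) = (1/0.015) × 5.479 × 0.8264^(2/3) × 0.0081^(1/2) = 28.95 m³/s

29.0 m³/s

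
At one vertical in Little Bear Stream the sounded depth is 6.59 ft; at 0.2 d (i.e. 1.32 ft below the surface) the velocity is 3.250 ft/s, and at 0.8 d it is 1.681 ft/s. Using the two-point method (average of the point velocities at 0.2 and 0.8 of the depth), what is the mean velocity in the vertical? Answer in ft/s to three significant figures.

2.47 ft/s

v̄ = (3.250 + 1.681) / 2 = 2.466 ft/s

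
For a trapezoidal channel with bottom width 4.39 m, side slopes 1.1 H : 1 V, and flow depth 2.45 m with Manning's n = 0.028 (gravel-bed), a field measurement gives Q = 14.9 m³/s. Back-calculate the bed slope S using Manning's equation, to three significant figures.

A = (b + z·y)·y = (4.39 + 1.1×2.45)×2.45 = 17.36 m²
P = b + 2y√(1+z²) = 4.39 + 2×2.45×√(1+1.1²) = 11.67 m
R = A/P = 17.36/11.67 = 1.487 m
S = (Q·n / (1·A·R^(2/3)))² = (14.9×0.028 / (1×17.36×1.303))² = 0.0003404

0.000340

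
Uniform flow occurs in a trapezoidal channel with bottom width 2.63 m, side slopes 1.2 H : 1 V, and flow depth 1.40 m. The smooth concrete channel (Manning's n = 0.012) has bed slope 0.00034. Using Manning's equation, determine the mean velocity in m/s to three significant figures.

1.39 m/s

A = (b + z·y)·y = (2.63 + 1.2×1.40)×1.40 = 6.034 m²
P = b + 2y√(1+z²) = 2.63 + 2×1.40×√(1+1.2²) = 7.004 m
R = A/P = 6.034/7.004 = 0.8615 m
Q = (1/n)·A·R^(2/3)·S^(1/2) = (1/0.012) × 6.034 × 0.8615^(2/3) × 0.00034^(1/2) = 8.395 m³/s
V = Q/A = 8.395/6.034 = 1.391 m/s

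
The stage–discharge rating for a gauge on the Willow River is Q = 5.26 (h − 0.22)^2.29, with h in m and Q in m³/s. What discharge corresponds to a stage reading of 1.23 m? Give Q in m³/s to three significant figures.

Q = 5.26 × (1.23 − 0.22)^2.29 = 5.26 × 1.01^2.29 = 5.381 m³/s

5.38 m³/s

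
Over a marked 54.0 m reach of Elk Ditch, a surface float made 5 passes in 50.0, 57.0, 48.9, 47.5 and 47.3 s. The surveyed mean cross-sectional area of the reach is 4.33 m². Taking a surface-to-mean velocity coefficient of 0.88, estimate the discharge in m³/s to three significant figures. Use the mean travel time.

4.10 m³/s

t̄ = (50.0 + 57.0 + 48.9 + 47.5 + 47.3) / 5 = 50.14 s
v_surface = L / t̄ = 54.0 / 50.14 = 1.077 m/s
v_mean = 0.88 × 1.077 = 0.9477 m/s
Q = A × v_mean = 4.33 × 0.9477 = 4.104 m³/s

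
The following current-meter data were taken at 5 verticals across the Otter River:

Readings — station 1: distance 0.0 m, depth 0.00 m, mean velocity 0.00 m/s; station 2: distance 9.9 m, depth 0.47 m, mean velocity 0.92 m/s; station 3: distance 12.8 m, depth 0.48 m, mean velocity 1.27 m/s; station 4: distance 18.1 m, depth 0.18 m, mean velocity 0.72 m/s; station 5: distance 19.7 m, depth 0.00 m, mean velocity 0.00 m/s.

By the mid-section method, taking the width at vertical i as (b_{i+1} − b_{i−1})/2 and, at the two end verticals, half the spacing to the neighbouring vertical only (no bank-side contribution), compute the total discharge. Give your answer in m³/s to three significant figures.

w_2 = (12.8 − 0.0)/2 = 6.4 m; q_2 = 0.92 × 0.47 × 6.4 = 2.767 m³/s
w_3 = (18.1 − 9.9)/2 = 4.1 m; q_3 = 1.27 × 0.48 × 4.1 = 2.499 m³/s
w_4 = (19.7 − 12.8)/2 = 3.45 m; q_4 = 0.72 × 0.18 × 3.45 = 0.4471 m³/s
Stations 1, 5 contribute zero (depth or velocity is 0).
Q = Σ qᵢ = 5.714 m³/s

5.71 m³/s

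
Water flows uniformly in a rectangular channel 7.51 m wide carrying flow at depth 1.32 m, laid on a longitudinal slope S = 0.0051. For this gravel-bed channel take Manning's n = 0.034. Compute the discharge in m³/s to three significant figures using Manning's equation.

A = b·y = 7.51 × 1.32 = 9.913 m²
P = b + 2y = 7.51 + 2×1.32 = 10.15 m
R = A/P = 9.913/10.15 = 0.9767 m
Q = (1/n)·A·R^(2/3)·S^(1/2) = (1/0.034) × 9.913 × 0.9767^(2/3) × 0.0051^(1/2) = 20.50 m³/s

20.5 m³/s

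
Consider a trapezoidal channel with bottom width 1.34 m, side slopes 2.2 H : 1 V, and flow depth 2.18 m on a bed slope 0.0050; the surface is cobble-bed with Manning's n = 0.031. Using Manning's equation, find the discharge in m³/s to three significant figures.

33.0 m³/s

A = (b + z·y)·y = (1.34 + 2.2×2.18)×2.18 = 13.38 m²
P = b + 2y√(1+z²) = 1.34 + 2×2.18×√(1+2.2²) = 11.88 m
R = A/P = 13.38/11.88 = 1.126 m
Q = (1/n)·A·R^(2/3)·S^(1/2) = (1/0.031) × 13.38 × 1.126^(2/3) × 0.0050^(1/2) = 33.03 m³/s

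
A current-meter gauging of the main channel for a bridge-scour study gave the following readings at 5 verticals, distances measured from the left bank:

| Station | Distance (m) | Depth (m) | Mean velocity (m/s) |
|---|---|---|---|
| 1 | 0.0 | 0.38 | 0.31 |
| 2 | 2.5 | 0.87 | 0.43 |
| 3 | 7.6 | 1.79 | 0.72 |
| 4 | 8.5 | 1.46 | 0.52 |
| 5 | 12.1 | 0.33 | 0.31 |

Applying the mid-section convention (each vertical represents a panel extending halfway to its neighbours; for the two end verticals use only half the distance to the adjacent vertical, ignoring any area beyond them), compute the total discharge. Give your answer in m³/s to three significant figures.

w_1 = (2.5 − 0.0)/2 = 1.25 m; q_1 = 0.31 × 0.38 × 1.25 = 0.1473 m³/s
w_2 = (7.6 − 0.0)/2 = 3.8 m; q_2 = 0.43 × 0.87 × 3.8 = 1.422 m³/s
w_3 = (8.5 − 2.5)/2 = 3 m; q_3 = 0.72 × 1.79 × 3 = 3.866 m³/s
w_4 = (12.1 − 7.6)/2 = 2.25 m; q_4 = 0.52 × 1.46 × 2.25 = 1.708 m³/s
w_5 = (12.1 − 8.5)/2 = 1.8 m; q_5 = 0.31 × 0.33 × 1.8 = 0.1841 m³/s
Q = Σ qᵢ = 7.328 m³/s

7.33 m³/s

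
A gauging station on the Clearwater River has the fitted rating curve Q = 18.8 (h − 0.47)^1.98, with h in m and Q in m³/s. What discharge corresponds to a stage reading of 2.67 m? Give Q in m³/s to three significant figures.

Q = 18.8 × (2.67 − 0.47)^1.98 = 18.8 × 2.2^1.98 = 89.57 m³/s

89.6 m³/s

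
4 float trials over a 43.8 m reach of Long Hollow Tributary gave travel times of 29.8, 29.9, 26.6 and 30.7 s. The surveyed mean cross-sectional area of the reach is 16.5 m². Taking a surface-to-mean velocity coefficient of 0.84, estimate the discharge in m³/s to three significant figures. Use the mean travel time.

t̄ = (29.8 + 29.9 + 26.6 + 30.7) / 4 = 29.25 s
v_surface = L / t̄ = 43.8 / 29.25 = 1.497 m/s
v_mean = 0.84 × 1.497 = 1.258 m/s
Q = A × v_mean = 16.5 × 1.258 = 20.75 m³/s

20.8 m³/s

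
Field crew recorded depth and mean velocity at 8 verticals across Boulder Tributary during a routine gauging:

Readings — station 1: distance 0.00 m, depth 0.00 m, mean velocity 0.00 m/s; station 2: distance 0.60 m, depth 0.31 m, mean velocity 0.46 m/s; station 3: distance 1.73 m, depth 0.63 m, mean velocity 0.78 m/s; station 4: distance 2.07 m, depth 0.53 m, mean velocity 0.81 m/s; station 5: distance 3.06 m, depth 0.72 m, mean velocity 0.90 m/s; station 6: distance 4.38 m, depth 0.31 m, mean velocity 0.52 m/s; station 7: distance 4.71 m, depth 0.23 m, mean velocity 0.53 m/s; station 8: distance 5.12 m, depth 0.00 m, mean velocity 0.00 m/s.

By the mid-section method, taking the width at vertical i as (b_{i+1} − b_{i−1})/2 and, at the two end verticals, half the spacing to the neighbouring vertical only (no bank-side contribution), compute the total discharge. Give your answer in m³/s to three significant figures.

1.70 m³/s

w_2 = (1.73 − 0.00)/2 = 0.865 m; q_2 = 0.46 × 0.31 × 0.865 = 0.1233 m³/s
w_3 = (2.07 − 0.60)/2 = 0.735 m; q_3 = 0.78 × 0.63 × 0.735 = 0.3612 m³/s
w_4 = (3.06 − 1.73)/2 = 0.665 m; q_4 = 0.81 × 0.53 × 0.665 = 0.2855 m³/s
w_5 = (4.38 − 2.07)/2 = 1.155 m; q_5 = 0.90 × 0.72 × 1.155 = 0.7484 m³/s
w_6 = (4.71 − 3.06)/2 = 0.825 m; q_6 = 0.52 × 0.31 × 0.825 = 0.1330 m³/s
w_7 = (5.12 − 4.38)/2 = 0.37 m; q_7 = 0.53 × 0.23 × 0.37 = 0.04510 m³/s
Stations 1, 8 contribute zero (depth or velocity is 0).
Q = Σ qᵢ = 1.697 m³/s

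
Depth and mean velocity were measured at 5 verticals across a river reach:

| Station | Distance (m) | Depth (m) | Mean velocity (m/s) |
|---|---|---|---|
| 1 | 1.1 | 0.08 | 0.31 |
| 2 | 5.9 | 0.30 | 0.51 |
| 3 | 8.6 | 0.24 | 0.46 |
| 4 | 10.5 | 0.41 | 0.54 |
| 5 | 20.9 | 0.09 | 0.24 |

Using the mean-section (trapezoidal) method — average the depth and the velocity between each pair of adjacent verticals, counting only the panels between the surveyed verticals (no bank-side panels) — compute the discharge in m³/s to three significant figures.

2.05 m³/s

Panel 1-2: Δb = 4.8 m, d̄ = (0.08+0.30)/2 = 0.19, v̄ = (0.31+0.51)/2 = 0.41 → q = 4.8×0.19×0.41 = 0.3739 m³/s
Panel 2-3: Δb = 2.7 m, d̄ = (0.30+0.24)/2 = 0.27, v̄ = (0.51+0.46)/2 = 0.485 → q = 2.7×0.27×0.485 = 0.3536 m³/s
Panel 3-4: Δb = 1.9 m, d̄ = (0.24+0.41)/2 = 0.325, v̄ = (0.46+0.54)/2 = 0.5 → q = 1.9×0.325×0.5 = 0.3088 m³/s
Panel 4-5: Δb = 10.4 m, d̄ = (0.41+0.09)/2 = 0.25, v̄ = (0.54+0.24)/2 = 0.39 → q = 10.4×0.25×0.39 = 1.014 m³/s
Q = Σ q = 2.050 m³/s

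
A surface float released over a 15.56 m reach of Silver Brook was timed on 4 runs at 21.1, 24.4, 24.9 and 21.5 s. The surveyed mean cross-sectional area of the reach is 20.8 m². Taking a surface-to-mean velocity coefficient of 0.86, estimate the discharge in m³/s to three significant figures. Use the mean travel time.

t̄ = (21.1 + 24.4 + 24.9 + 21.5) / 4 = 22.975 s
v_surface = L / t̄ = 15.56 / 22.975 = 0.6773 m/s
v_mean = 0.86 × 0.6773 = 0.5824 m/s
Q = A × v_mean = 20.8 × 0.5824 = 12.11 m³/s

12.1 m³/s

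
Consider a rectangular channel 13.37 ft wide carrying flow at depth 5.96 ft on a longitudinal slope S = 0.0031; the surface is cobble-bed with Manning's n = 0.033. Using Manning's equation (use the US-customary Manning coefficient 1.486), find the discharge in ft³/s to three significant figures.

A = b·y = 13.37 × 5.96 = 79.69 ft²
P = b + 2y = 13.37 + 2×5.96 = 25.29 ft
R = A/P = 79.69/25.29 = 3.151 ft
Q = (1.486/n)·A·R^(2/3)·S^(1/2) = (1.486/0.033) × 79.69 × 3.151^(2/3) × 0.0031^(1/2) = 429.4 ft³/s

429 ft³/s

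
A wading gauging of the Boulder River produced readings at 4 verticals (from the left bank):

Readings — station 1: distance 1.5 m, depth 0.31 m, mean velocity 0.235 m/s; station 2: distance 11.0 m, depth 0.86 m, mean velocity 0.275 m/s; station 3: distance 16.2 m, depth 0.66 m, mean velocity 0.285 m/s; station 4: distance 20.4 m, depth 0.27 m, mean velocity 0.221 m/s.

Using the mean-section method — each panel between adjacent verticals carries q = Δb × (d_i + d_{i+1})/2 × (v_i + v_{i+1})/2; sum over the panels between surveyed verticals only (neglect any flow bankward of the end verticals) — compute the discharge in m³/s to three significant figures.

3.02 m³/s

Panel 1-2: Δb = 9.5 m, d̄ = (0.31+0.86)/2 = 0.585, v̄ = (0.235+0.275)/2 = 0.255 → q = 9.5×0.585×0.255 = 1.417 m³/s
Panel 2-3: Δb = 5.2 m, d̄ = (0.86+0.66)/2 = 0.76, v̄ = (0.275+0.285)/2 = 0.28 → q = 5.2×0.76×0.28 = 1.107 m³/s
Panel 3-4: Δb = 4.2 m, d̄ = (0.66+0.27)/2 = 0.465, v̄ = (0.285+0.221)/2 = 0.253 → q = 4.2×0.465×0.253 = 0.4941 m³/s
Q = Σ q = 3.018 m³/s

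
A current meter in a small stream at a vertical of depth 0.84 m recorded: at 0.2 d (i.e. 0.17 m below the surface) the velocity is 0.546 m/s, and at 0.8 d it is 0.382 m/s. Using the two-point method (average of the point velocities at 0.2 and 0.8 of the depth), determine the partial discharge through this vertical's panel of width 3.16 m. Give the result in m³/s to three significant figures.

1.23 m³/s

v̄ = (0.546 + 0.382) / 2 = 0.4640 m/s
q = v̄ × d × w = 0.4640 × 0.84 × 3.16 = 1.232 m³/s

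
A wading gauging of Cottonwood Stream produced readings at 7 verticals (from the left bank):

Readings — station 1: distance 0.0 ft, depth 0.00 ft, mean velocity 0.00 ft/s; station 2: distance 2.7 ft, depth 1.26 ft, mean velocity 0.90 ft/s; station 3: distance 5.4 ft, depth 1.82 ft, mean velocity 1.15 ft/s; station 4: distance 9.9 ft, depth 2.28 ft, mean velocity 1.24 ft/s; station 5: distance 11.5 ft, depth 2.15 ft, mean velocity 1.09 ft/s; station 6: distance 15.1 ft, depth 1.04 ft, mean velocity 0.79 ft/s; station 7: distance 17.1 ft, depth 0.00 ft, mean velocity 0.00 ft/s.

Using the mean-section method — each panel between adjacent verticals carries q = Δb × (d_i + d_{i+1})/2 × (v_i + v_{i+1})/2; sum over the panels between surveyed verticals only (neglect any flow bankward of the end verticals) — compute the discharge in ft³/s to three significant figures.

Panel 1-2: Δb = 2.7 ft, d̄ = (0.00+1.26)/2 = 0.63, v̄ = (0.00+0.90)/2 = 0.45 → q = 2.7×0.63×0.45 = 0.7655 ft³/s
Panel 2-3: Δb = 2.7 ft, d̄ = (1.26+1.82)/2 = 1.54, v̄ = (0.90+1.15)/2 = 1.025 → q = 2.7×1.54×1.025 = 4.262 ft³/s
Panel 3-4: Δb = 4.5 ft, d̄ = (1.82+2.28)/2 = 2.05, v̄ = (1.15+1.24)/2 = 1.195 → q = 4.5×2.05×1.195 = 11.02 ft³/s
Panel 4-5: Δb = 1.6 ft, d̄ = (2.28+2.15)/2 = 2.215, v̄ = (1.24+1.09)/2 = 1.165 → q = 1.6×2.215×1.165 = 4.129 ft³/s
Panel 5-6: Δb = 3.6 ft, d̄ = (2.15+1.04)/2 = 1.595, v̄ = (1.09+0.79)/2 = 0.94 → q = 3.6×1.595×0.94 = 5.397 ft³/s
Panel 6-7: Δb = 2 ft, d̄ = (1.04+0.00)/2 = 0.52, v̄ = (0.79+0.00)/2 = 0.395 → q = 2×0.52×0.395 = 0.4108 ft³/s
Q = Σ q = 25.99 ft³/s

26.0 ft³/s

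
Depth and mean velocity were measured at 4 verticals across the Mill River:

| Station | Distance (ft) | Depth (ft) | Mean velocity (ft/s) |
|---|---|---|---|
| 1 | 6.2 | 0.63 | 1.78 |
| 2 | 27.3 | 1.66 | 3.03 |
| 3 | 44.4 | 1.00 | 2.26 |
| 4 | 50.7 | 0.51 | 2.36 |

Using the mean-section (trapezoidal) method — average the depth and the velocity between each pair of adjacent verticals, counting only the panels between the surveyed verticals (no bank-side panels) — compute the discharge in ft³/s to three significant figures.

Panel 1-2: Δb = 21.1 ft, d̄ = (0.63+1.66)/2 = 1.145, v̄ = (1.78+3.03)/2 = 2.405 → q = 21.1×1.145×2.405 = 58.10 ft³/s
Panel 2-3: Δb = 17.1 ft, d̄ = (1.66+1.00)/2 = 1.33, v̄ = (3.03+2.26)/2 = 2.645 → q = 17.1×1.33×2.645 = 60.16 ft³/s
Panel 3-4: Δb = 6.3 ft, d̄ = (1.00+0.51)/2 = 0.755, v̄ = (2.26+2.36)/2 = 2.31 → q = 6.3×0.755×2.31 = 10.99 ft³/s
Q = Σ q = 129.2 ft³/s

129 ft³/s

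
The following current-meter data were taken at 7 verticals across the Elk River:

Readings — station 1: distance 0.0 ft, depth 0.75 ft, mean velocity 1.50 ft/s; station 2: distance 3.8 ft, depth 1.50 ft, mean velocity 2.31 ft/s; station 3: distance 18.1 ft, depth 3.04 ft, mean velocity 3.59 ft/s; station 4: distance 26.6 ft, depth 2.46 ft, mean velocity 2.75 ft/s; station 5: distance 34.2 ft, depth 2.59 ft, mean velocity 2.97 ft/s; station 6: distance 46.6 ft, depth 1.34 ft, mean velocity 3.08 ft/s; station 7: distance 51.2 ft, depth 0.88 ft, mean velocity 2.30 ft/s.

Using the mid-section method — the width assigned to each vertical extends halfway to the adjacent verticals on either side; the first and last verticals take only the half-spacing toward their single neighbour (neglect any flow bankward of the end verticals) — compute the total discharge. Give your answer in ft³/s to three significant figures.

329 ft³/s

w_1 = (3.8 − 0.0)/2 = 1.9 ft; q_1 = 1.50 × 0.75 × 1.9 = 2.138 ft³/s
w_2 = (18.1 − 0.0)/2 = 9.05 ft; q_2 = 2.31 × 1.50 × 9.05 = 31.36 ft³/s
w_3 = (26.6 − 3.8)/2 = 11.4 ft; q_3 = 3.59 × 3.04 × 11.4 = 124.4 ft³/s
w_4 = (34.2 − 18.1)/2 = 8.05 ft; q_4 = 2.75 × 2.46 × 8.05 = 54.46 ft³/s
w_5 = (46.6 − 26.6)/2 = 10 ft; q_5 = 2.97 × 2.59 × 10 = 76.92 ft³/s
w_6 = (51.2 − 34.2)/2 = 8.5 ft; q_6 = 3.08 × 1.34 × 8.5 = 35.08 ft³/s
w_7 = (51.2 − 46.6)/2 = 2.3 ft; q_7 = 2.30 × 0.88 × 2.3 = 4.655 ft³/s
Q = Σ qᵢ = 329.0 ft³/s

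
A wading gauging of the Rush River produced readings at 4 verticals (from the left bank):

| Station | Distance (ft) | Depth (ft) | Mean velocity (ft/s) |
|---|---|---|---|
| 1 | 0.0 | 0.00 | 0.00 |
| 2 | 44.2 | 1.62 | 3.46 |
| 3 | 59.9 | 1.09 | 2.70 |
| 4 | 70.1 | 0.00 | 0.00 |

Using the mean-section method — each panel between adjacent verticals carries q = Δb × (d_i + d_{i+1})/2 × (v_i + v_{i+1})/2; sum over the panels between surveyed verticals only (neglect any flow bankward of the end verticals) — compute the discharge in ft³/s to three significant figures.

135 ft³/s

Panel 1-2: Δb = 44.2 ft, d̄ = (0.00+1.62)/2 = 0.81, v̄ = (0.00+3.46)/2 = 1.73 → q = 44.2×0.81×1.73 = 61.94 ft³/s
Panel 2-3: Δb = 15.7 ft, d̄ = (1.62+1.09)/2 = 1.355, v̄ = (3.46+2.70)/2 = 3.08 → q = 15.7×1.355×3.08 = 65.52 ft³/s
Panel 3-4: Δb = 10.2 ft, d̄ = (1.09+0.00)/2 = 0.545, v̄ = (2.70+0.00)/2 = 1.35 → q = 10.2×0.545×1.35 = 7.505 ft³/s
Q = Σ q = 135.0 ft³/s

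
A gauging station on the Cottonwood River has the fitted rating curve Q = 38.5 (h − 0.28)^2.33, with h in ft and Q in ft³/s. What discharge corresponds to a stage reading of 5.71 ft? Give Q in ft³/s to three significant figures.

Q = 38.5 × (5.71 − 0.28)^2.33 = 38.5 × 5.43^2.33 = 1984 ft³/s

1980 ft³/s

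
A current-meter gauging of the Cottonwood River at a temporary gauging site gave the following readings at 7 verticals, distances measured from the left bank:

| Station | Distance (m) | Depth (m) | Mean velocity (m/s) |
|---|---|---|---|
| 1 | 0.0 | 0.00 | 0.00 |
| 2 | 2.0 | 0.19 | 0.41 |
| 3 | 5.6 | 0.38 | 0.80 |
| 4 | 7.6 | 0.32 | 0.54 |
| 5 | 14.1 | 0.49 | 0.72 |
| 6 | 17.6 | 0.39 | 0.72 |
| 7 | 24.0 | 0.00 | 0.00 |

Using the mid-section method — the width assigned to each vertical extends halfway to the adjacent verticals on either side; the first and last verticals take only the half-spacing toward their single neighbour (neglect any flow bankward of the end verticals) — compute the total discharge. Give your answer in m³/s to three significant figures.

4.96 m³/s

w_2 = (5.6 − 0.0)/2 = 2.8 m; q_2 = 0.41 × 0.19 × 2.8 = 0.2181 m³/s
w_3 = (7.6 − 2.0)/2 = 2.8 m; q_3 = 0.80 × 0.38 × 2.8 = 0.8512 m³/s
w_4 = (14.1 − 5.6)/2 = 4.25 m; q_4 = 0.54 × 0.32 × 4.25 = 0.7344 m³/s
w_5 = (17.6 − 7.6)/2 = 5 m; q_5 = 0.72 × 0.49 × 5 = 1.764 m³/s
w_6 = (24.0 − 14.1)/2 = 4.95 m; q_6 = 0.72 × 0.39 × 4.95 = 1.390 m³/s
Stations 1, 7 contribute zero (depth or velocity is 0).
Q = Σ qᵢ = 4.958 m³/s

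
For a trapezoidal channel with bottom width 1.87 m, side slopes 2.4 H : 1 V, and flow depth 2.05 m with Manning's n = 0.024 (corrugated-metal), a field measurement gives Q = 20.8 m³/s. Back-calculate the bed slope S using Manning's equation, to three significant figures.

0.00112

A = (b + z·y)·y = (1.87 + 2.4×2.05)×2.05 = 13.92 m²
P = b + 2y√(1+z²) = 1.87 + 2×2.05×√(1+2.4²) = 12.53 m
R = A/P = 13.92/12.53 = 1.111 m
S = (Q·n / (1·A·R^(2/3)))² = (20.8×0.024 / (1×13.92×1.073))² = 0.001118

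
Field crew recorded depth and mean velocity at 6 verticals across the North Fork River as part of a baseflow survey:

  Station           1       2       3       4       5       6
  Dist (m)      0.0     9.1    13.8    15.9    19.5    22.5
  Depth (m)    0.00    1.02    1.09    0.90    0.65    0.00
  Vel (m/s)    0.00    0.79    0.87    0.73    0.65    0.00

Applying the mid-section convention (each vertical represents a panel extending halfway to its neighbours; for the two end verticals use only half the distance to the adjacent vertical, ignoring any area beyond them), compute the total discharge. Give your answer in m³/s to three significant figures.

w_2 = (13.8 − 0.0)/2 = 6.9 m; q_2 = 0.79 × 1.02 × 6.9 = 5.560 m³/s
w_3 = (15.9 − 9.1)/2 = 3.4 m; q_3 = 0.87 × 1.09 × 3.4 = 3.224 m³/s
w_4 = (19.5 − 13.8)/2 = 2.85 m; q_4 = 0.73 × 0.90 × 2.85 = 1.872 m³/s
w_5 = (22.5 − 15.9)/2 = 3.3 m; q_5 = 0.65 × 0.65 × 3.3 = 1.394 m³/s
Stations 1, 6 contribute zero (depth or velocity is 0).
Q = Σ qᵢ = 12.05 m³/s

12.1 m³/s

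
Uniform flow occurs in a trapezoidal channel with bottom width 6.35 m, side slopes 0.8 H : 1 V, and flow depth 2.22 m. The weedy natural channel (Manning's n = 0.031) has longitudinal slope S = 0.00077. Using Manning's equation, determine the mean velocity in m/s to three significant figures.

1.17 m/s

A = (b + z·y)·y = (6.35 + 0.8×2.22)×2.22 = 18.04 m²
P = b + 2y√(1+z²) = 6.35 + 2×2.22×√(1+0.8²) = 12.04 m
R = A/P = 18.04/12.04 = 1.499 m
Q = (1/n)·A·R^(2/3)·S^(1/2) = (1/0.031) × 18.04 × 1.499^(2/3) × 0.00077^(1/2) = 21.15 m³/s
V = Q/A = 21.15/18.04 = 1.172 m/s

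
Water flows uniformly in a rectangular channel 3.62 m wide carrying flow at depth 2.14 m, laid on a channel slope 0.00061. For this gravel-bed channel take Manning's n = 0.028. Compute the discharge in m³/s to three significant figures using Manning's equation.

6.74 m³/s

A = b·y = 3.62 × 2.14 = 7.747 m²
P = b + 2y = 3.62 + 2×2.14 = 7.900 m
R = A/P = 7.747/7.900 = 0.9806 m
Q = (1/n)·A·R^(2/3)·S^(1/2) = (1/0.028) × 7.747 × 0.9806^(2/3) × 0.00061^(1/2) = 6.745 m³/s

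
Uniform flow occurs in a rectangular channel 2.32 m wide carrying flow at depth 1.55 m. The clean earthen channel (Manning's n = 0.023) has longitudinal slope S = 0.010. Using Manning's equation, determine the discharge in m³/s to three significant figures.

A = b·y = 2.32 × 1.55 = 3.596 m²
P = b + 2y = 2.32 + 2×1.55 = 5.420 m
R = A/P = 3.596/5.420 = 0.6635 m
Q = (1/n)·A·R^(2/3)·S^(1/2) = (1/0.023) × 3.596 × 0.6635^(2/3) × 0.010^(1/2) = 11.89 m³/s

11.9 m³/s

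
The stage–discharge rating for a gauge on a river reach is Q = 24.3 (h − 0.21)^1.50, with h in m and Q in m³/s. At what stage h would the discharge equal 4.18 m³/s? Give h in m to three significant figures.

h − h₀ = (Q/C)^(1/b) = (4.18/24.3)^(1/1.50) = 0.3093 m
h = 0.21 + 0.3093 = 0.5193 m

0.519 m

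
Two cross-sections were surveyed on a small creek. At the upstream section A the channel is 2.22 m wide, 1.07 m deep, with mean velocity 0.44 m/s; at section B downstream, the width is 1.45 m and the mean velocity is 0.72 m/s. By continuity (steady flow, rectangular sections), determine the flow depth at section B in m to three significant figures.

1.00 m

Q = A₁V₁ = (2.22×1.07) × 0.44 = 1.045 m³/s
d₂ = Q/(b₂ V₂) = 1.045/(1.45×0.72) = 1.001 m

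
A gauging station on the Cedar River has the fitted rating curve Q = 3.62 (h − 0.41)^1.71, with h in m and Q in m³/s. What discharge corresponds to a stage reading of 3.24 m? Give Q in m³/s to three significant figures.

21.4 m³/s

Q = 3.62 × (3.24 − 0.41)^1.71 = 3.62 × 2.83^1.71 = 21.44 m³/s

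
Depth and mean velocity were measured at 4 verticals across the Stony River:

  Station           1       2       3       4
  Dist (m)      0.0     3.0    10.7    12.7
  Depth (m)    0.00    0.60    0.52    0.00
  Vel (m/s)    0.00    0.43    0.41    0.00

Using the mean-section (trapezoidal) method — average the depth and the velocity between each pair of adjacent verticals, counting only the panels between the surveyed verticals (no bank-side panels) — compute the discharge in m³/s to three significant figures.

Panel 1-2: Δb = 3 m, d̄ = (0.00+0.60)/2 = 0.3, v̄ = (0.00+0.43)/2 = 0.215 → q = 3×0.3×0.215 = 0.1935 m³/s
Panel 2-3: Δb = 7.7 m, d̄ = (0.60+0.52)/2 = 0.56, v̄ = (0.43+0.41)/2 = 0.42 → q = 7.7×0.56×0.42 = 1.811 m³/s
Panel 3-4: Δb = 2 m, d̄ = (0.52+0.00)/2 = 0.26, v̄ = (0.41+0.00)/2 = 0.205 → q = 2×0.26×0.205 = 0.1066 m³/s
Q = Σ q = 2.111 m³/s

2.11 m³/s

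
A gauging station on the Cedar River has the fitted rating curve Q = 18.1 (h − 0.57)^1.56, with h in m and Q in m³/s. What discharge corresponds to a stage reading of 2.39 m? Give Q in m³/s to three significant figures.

46.1 m³/s

Q = 18.1 × (2.39 − 0.57)^1.56 = 18.1 × 1.82^1.56 = 46.07 m³/s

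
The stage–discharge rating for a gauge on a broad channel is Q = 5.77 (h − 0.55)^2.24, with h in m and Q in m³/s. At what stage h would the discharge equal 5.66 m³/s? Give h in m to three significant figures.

1.54 m

h − h₀ = (Q/C)^(1/b) = (5.66/5.77)^(1/2.24) = 0.9914 m
h = 0.55 + 0.9914 = 1.541 m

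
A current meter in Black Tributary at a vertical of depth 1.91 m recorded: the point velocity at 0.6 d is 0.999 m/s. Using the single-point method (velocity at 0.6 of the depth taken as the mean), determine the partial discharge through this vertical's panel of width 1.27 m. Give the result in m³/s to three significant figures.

2.42 m³/s

v̄ = v₀.₆ = 0.999 m/s
q = v̄ × d × w = 0.9990 × 1.91 × 1.27 = 2.423 m³/s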